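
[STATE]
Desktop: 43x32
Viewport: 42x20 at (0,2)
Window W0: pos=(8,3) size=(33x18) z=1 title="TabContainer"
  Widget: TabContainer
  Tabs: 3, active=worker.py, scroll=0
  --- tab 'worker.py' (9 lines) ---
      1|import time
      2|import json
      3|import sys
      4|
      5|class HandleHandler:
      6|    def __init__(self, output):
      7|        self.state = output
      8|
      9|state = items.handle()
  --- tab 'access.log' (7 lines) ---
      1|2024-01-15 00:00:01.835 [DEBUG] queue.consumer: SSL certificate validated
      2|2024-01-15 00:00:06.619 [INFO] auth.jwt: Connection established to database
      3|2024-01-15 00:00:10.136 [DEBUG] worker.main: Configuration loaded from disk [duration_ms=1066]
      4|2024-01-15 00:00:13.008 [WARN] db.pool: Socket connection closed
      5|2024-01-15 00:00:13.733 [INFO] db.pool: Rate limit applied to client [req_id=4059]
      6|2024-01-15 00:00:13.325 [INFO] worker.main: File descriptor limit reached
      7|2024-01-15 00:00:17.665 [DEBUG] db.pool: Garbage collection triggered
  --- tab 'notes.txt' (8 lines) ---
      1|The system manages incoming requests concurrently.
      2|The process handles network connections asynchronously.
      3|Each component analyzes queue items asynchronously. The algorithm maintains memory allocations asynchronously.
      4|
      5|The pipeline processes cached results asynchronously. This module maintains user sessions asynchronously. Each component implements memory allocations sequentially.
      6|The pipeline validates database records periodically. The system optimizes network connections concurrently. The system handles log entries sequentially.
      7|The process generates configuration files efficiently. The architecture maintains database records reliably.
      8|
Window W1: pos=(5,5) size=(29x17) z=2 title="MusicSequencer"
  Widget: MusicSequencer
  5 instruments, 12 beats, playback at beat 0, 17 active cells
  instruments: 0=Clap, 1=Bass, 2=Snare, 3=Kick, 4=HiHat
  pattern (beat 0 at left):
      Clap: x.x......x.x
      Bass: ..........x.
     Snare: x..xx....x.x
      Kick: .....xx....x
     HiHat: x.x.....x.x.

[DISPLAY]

                                          
        ┏━━━━━━━━━━━━━━━━━━━━━━━━━━━━━━━┓ 
        ┃ TabContainer                  ┃ 
     ┏━━━━━━━━━━━━━━━━━━━━━━━━━━━┓──────┨ 
     ┃ MusicSequencer            ┃ notes┃ 
     ┠───────────────────────────┨──────┃ 
     ┃      ▼12345678901         ┃      ┃ 
     ┃  Clap█·█······█·█         ┃      ┃ 
     ┃  Bass··········█·         ┃      ┃ 
     ┃ Snare█··██····█·█         ┃      ┃ 
     ┃  Kick·····██····█         ┃      ┃ 
     ┃ HiHat█·█·····█·█·         ┃tput):┃ 
     ┃                           ┃ut    ┃ 
     ┃                           ┃      ┃ 
     ┃                           ┃      ┃ 
     ┃                           ┃      ┃ 
     ┃                           ┃      ┃ 
     ┃                           ┃      ┃ 
     ┃                           ┃━━━━━━┛ 
     ┗━━━━━━━━━━━━━━━━━━━━━━━━━━━┛        


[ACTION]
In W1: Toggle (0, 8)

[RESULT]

                                          
        ┏━━━━━━━━━━━━━━━━━━━━━━━━━━━━━━━┓ 
        ┃ TabContainer                  ┃ 
     ┏━━━━━━━━━━━━━━━━━━━━━━━━━━━┓──────┨ 
     ┃ MusicSequencer            ┃ notes┃ 
     ┠───────────────────────────┨──────┃ 
     ┃      ▼12345678901         ┃      ┃ 
     ┃  Clap█·█·····██·█         ┃      ┃ 
     ┃  Bass··········█·         ┃      ┃ 
     ┃ Snare█··██····█·█         ┃      ┃ 
     ┃  Kick·····██····█         ┃      ┃ 
     ┃ HiHat█·█·····█·█·         ┃tput):┃ 
     ┃                           ┃ut    ┃ 
     ┃                           ┃      ┃ 
     ┃                           ┃      ┃ 
     ┃                           ┃      ┃ 
     ┃                           ┃      ┃ 
     ┃                           ┃      ┃ 
     ┃                           ┃━━━━━━┛ 
     ┗━━━━━━━━━━━━━━━━━━━━━━━━━━━┛        


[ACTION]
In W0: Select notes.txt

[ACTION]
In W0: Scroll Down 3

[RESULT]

                                          
        ┏━━━━━━━━━━━━━━━━━━━━━━━━━━━━━━━┓ 
        ┃ TabContainer                  ┃ 
     ┏━━━━━━━━━━━━━━━━━━━━━━━━━━━┓──────┨ 
     ┃ MusicSequencer            ┃[notes┃ 
     ┠───────────────────────────┨──────┃ 
     ┃      ▼12345678901         ┃      ┃ 
     ┃  Clap█·█·····██·█         ┃ched r┃ 
     ┃  Bass··········█·         ┃tabase┃ 
     ┃ Snare█··██····█·█         ┃figura┃ 
     ┃  Kick·····██····█         ┃      ┃ 
     ┃ HiHat█·█·····█·█·         ┃      ┃ 
     ┃                           ┃      ┃ 
     ┃                           ┃      ┃ 
     ┃                           ┃      ┃ 
     ┃                           ┃      ┃ 
     ┃                           ┃      ┃ 
     ┃                           ┃      ┃ 
     ┃                           ┃━━━━━━┛ 
     ┗━━━━━━━━━━━━━━━━━━━━━━━━━━━┛        


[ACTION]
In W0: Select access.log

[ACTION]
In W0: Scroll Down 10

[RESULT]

                                          
        ┏━━━━━━━━━━━━━━━━━━━━━━━━━━━━━━━┓ 
        ┃ TabContainer                  ┃ 
     ┏━━━━━━━━━━━━━━━━━━━━━━━━━━━┓──────┨ 
     ┃ MusicSequencer            ┃ notes┃ 
     ┠───────────────────────────┨──────┃ 
     ┃      ▼12345678901         ┃DEBUG]┃ 
     ┃  Clap█·█·····██·█         ┃      ┃ 
     ┃  Bass··········█·         ┃      ┃ 
     ┃ Snare█··██····█·█         ┃      ┃ 
     ┃  Kick·····██····█         ┃      ┃ 
     ┃ HiHat█·█·····█·█·         ┃      ┃ 
     ┃                           ┃      ┃ 
     ┃                           ┃      ┃ 
     ┃                           ┃      ┃ 
     ┃                           ┃      ┃ 
     ┃                           ┃      ┃ 
     ┃                           ┃      ┃ 
     ┃                           ┃━━━━━━┛ 
     ┗━━━━━━━━━━━━━━━━━━━━━━━━━━━┛        


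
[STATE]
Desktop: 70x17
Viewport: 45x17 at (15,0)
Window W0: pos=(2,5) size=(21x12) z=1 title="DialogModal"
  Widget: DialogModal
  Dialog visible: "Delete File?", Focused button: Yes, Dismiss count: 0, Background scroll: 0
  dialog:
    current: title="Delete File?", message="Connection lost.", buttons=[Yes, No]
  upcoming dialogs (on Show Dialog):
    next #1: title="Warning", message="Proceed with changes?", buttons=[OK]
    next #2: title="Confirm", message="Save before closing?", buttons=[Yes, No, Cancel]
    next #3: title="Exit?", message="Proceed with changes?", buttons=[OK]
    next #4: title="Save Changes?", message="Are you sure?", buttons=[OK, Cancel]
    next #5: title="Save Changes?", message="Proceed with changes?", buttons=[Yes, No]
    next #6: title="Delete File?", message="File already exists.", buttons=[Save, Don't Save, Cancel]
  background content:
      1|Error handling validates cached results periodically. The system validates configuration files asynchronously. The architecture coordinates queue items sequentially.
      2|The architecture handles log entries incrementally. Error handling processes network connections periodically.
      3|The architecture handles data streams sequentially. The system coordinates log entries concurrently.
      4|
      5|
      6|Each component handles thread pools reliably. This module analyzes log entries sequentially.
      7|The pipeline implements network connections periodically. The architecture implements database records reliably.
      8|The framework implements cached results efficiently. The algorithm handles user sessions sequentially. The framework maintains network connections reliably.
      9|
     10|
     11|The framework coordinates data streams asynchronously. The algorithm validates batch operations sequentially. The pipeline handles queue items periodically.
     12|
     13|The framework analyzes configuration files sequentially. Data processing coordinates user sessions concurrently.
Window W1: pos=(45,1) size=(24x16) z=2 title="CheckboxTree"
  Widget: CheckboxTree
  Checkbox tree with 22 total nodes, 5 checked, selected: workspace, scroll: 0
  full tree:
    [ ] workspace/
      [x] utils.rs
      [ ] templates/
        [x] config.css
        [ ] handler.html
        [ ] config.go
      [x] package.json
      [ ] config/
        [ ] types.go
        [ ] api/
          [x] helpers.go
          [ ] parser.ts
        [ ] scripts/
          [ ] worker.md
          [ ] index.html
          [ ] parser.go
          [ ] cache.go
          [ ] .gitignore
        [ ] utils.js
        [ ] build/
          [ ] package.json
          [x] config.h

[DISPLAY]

                                             
                              ┏━━━━━━━━━━━━━━
                              ┃ CheckboxTree 
                              ┠──────────────
                              ┃>[-] workspace
━━━━━━━┓                      ┃   [x] utils.r
       ┃                      ┃   [-] templat
───────┨                      ┃     [x] confi
ng vali┃                      ┃     [ ] handl
────┐ha┃                      ┃     [ ] confi
ile?│ha┃                      ┃   [x] package
n lo│  ┃                      ┃   [-] config/
No  │  ┃                      ┃     [ ] types
────┘nd┃                      ┃     [-] api/ 
 implem┃                      ┃       [x] hel
k imple┃                      ┃       [ ] par
━━━━━━━┛                      ┗━━━━━━━━━━━━━━


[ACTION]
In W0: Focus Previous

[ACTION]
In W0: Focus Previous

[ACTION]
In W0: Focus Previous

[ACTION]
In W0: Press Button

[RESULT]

                                             
                              ┏━━━━━━━━━━━━━━
                              ┃ CheckboxTree 
                              ┠──────────────
                              ┃>[-] workspace
━━━━━━━┓                      ┃   [x] utils.r
       ┃                      ┃   [-] templat
───────┨                      ┃     [x] confi
ng vali┃                      ┃     [ ] handl
ture ha┃                      ┃     [ ] confi
ture ha┃                      ┃   [x] package
       ┃                      ┃   [-] config/
       ┃                      ┃     [ ] types
nt hand┃                      ┃     [-] api/ 
 implem┃                      ┃       [x] hel
k imple┃                      ┃       [ ] par
━━━━━━━┛                      ┗━━━━━━━━━━━━━━


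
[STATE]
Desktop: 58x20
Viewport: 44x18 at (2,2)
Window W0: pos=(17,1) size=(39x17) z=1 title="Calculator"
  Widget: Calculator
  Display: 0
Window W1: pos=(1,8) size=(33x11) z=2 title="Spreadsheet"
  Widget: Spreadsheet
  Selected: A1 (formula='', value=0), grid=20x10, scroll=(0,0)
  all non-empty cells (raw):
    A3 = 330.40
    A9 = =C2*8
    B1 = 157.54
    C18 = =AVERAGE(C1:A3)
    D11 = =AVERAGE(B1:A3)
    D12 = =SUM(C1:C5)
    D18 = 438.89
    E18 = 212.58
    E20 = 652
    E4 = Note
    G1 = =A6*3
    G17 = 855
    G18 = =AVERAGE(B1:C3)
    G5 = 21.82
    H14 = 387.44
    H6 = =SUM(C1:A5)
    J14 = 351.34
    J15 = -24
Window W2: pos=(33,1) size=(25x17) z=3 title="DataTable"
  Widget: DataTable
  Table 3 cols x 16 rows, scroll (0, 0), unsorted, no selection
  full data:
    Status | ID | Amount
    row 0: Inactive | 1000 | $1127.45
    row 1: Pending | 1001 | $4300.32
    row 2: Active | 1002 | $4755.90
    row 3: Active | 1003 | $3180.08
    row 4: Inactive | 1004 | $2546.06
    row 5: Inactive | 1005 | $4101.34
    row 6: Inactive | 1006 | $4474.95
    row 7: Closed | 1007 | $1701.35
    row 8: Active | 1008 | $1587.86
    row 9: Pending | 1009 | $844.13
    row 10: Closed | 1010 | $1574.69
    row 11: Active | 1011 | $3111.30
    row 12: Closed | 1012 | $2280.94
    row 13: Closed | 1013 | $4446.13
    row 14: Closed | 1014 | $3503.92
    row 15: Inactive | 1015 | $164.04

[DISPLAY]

               ┃ Calculator    ┃ DataTable  
               ┠───────────────┠────────────
               ┃               ┃Status  │ID 
               ┃┌───┬───┬───┬──┃────────┼───
               ┃│ 7 │ 8 │ 9 │ ÷┃Inactive│100
               ┃├───┼───┼───┼──┃Pending │100
━━━━━━━━━━━━━━━━━━━━━━━━━━━━━━━┃Active  │100
 Spreadsheet                   ┃Active  │100
───────────────────────────────┃Inactive│100
A1:                            ┃Inactive│100
       A       B       C       ┃Inactive│100
-------------------------------┃Closed  │100
  1      [0]  157.54       0   ┃Active  │100
  2        0       0       0   ┃Pending │100
  3   330.40       0       0   ┃Closed  │101
  4        0       0       0   ┗━━━━━━━━━━━━
━━━━━━━━━━━━━━━━━━━━━━━━━━━━━━━┛            
                                            


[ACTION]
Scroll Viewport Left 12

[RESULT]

                 ┃ Calculator    ┃ DataTable
                 ┠───────────────┠──────────
                 ┃               ┃Status  │I
                 ┃┌───┬───┬───┬──┃────────┼─
                 ┃│ 7 │ 8 │ 9 │ ÷┃Inactive│1
                 ┃├───┼───┼───┼──┃Pending │1
 ┏━━━━━━━━━━━━━━━━━━━━━━━━━━━━━━━┃Active  │1
 ┃ Spreadsheet                   ┃Active  │1
 ┠───────────────────────────────┃Inactive│1
 ┃A1:                            ┃Inactive│1
 ┃       A       B       C       ┃Inactive│1
 ┃-------------------------------┃Closed  │1
 ┃  1      [0]  157.54       0   ┃Active  │1
 ┃  2        0       0       0   ┃Pending │1
 ┃  3   330.40       0       0   ┃Closed  │1
 ┃  4        0       0       0   ┗━━━━━━━━━━
 ┗━━━━━━━━━━━━━━━━━━━━━━━━━━━━━━━┛          
                                            


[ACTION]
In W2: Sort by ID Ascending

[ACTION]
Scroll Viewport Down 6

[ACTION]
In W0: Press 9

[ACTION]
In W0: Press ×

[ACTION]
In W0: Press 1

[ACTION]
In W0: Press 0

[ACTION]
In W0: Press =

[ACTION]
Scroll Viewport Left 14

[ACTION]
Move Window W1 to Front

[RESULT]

                 ┃ Calculator    ┃ DataTable
                 ┠───────────────┠──────────
                 ┃               ┃Status  │I
                 ┃┌───┬───┬───┬──┃────────┼─
                 ┃│ 7 │ 8 │ 9 │ ÷┃Inactive│1
                 ┃├───┼───┼───┼──┃Pending │1
 ┏━━━━━━━━━━━━━━━━━━━━━━━━━━━━━━━┓Active  │1
 ┃ Spreadsheet                   ┃Active  │1
 ┠───────────────────────────────┨Inactive│1
 ┃A1:                            ┃Inactive│1
 ┃       A       B       C       ┃Inactive│1
 ┃-------------------------------┃Closed  │1
 ┃  1      [0]  157.54       0   ┃Active  │1
 ┃  2        0       0       0   ┃Pending │1
 ┃  3   330.40       0       0   ┃Closed  │1
 ┃  4        0       0       0   ┃━━━━━━━━━━
 ┗━━━━━━━━━━━━━━━━━━━━━━━━━━━━━━━┛          
                                            


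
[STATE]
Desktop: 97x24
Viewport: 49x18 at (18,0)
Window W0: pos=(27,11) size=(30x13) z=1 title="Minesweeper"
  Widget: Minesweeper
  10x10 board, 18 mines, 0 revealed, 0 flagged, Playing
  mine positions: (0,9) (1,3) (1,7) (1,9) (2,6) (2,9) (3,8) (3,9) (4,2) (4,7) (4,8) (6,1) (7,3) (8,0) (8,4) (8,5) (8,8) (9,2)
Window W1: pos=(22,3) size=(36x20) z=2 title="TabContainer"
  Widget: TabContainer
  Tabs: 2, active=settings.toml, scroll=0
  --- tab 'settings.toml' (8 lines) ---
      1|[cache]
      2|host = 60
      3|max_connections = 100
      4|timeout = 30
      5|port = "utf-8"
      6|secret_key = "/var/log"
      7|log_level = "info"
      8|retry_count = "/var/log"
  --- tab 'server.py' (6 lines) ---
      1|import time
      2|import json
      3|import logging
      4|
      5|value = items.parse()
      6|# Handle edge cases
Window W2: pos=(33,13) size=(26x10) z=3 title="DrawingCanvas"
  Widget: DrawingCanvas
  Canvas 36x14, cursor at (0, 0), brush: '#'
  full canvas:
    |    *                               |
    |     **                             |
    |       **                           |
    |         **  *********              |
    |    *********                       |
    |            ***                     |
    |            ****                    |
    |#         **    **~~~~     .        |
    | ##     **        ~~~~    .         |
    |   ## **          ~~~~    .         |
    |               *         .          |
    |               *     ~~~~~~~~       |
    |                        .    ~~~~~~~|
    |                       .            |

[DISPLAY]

                                                 
                                                 
                                                 
    ┏━━━━━━━━━━━━━━━━━━━━━━━━━━━━━━━━━━┓         
    ┃ TabContainer                     ┃         
    ┠──────────────────────────────────┨         
    ┃[settings.toml]│ server.py        ┃         
    ┃──────────────────────────────────┃         
    ┃[cache]                           ┃         
    ┃host = 60                         ┃         
    ┃max_connections = 100             ┃         
    ┃timeout = 30                      ┃         
    ┃port = "utf-8"                    ┃         
    ┃secret_key┏━━━━━━━━━━━━━━━━━━━━━━━━┓        
    ┃log_level ┃ DrawingCanvas          ┃        
    ┃retry_coun┠────────────────────────┨        
    ┃          ┃+   *                   ┃        
    ┃          ┃     **                 ┃        


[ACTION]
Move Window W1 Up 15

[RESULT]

    ┏━━━━━━━━━━━━━━━━━━━━━━━━━━━━━━━━━━┓         
    ┃ TabContainer                     ┃         
    ┠──────────────────────────────────┨         
    ┃[settings.toml]│ server.py        ┃         
    ┃──────────────────────────────────┃         
    ┃[cache]                           ┃         
    ┃host = 60                         ┃         
    ┃max_connections = 100             ┃         
    ┃timeout = 30                      ┃         
    ┃port = "utf-8"                    ┃         
    ┃secret_key = "/var/log"           ┃         
    ┃log_level = "info"                ┃         
    ┃retry_count = "/var/log"          ┃         
    ┃          ┏━━━━━━━━━━━━━━━━━━━━━━━━┓        
    ┃          ┃ DrawingCanvas          ┃        
    ┃          ┠────────────────────────┨        
    ┃          ┃+   *                   ┃        
    ┃          ┃     **                 ┃        


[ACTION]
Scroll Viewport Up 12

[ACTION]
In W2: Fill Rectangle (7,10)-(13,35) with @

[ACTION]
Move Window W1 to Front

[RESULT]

    ┏━━━━━━━━━━━━━━━━━━━━━━━━━━━━━━━━━━┓         
    ┃ TabContainer                     ┃         
    ┠──────────────────────────────────┨         
    ┃[settings.toml]│ server.py        ┃         
    ┃──────────────────────────────────┃         
    ┃[cache]                           ┃         
    ┃host = 60                         ┃         
    ┃max_connections = 100             ┃         
    ┃timeout = 30                      ┃         
    ┃port = "utf-8"                    ┃         
    ┃secret_key = "/var/log"           ┃         
    ┃log_level = "info"                ┃         
    ┃retry_count = "/var/log"          ┃         
    ┃                                  ┃┓        
    ┃                                  ┃┃        
    ┃                                  ┃┨        
    ┃                                  ┃┃        
    ┃                                  ┃┃        


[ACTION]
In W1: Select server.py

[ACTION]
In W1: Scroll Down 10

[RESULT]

    ┏━━━━━━━━━━━━━━━━━━━━━━━━━━━━━━━━━━┓         
    ┃ TabContainer                     ┃         
    ┠──────────────────────────────────┨         
    ┃ settings.toml │[server.py]       ┃         
    ┃──────────────────────────────────┃         
    ┃# Handle edge cases               ┃         
    ┃                                  ┃         
    ┃                                  ┃         
    ┃                                  ┃         
    ┃                                  ┃         
    ┃                                  ┃         
    ┃                                  ┃         
    ┃                                  ┃         
    ┃                                  ┃┓        
    ┃                                  ┃┃        
    ┃                                  ┃┨        
    ┃                                  ┃┃        
    ┃                                  ┃┃        


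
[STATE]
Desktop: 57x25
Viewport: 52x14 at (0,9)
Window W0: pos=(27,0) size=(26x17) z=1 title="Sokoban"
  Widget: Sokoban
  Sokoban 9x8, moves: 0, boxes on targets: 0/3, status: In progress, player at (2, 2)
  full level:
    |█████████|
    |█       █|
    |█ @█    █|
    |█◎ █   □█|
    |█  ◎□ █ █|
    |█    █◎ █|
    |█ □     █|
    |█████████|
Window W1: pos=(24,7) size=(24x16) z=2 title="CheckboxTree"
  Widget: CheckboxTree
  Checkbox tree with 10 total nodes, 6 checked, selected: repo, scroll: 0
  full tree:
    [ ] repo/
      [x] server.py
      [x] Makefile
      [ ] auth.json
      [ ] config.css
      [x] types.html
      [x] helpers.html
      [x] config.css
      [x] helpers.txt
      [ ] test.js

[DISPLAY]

                        ┠──────────────────────┨    
                        ┃>[-] repo/            ┃    
                        ┃   [x] server.py      ┃    
                        ┃   [x] Makefile       ┃    
                        ┃   [ ] auth.json      ┃    
                        ┃   [ ] config.css     ┃    
                        ┃   [x] types.html     ┃    
                        ┃   [x] helpers.html   ┃━━━━
                        ┃   [x] config.css     ┃    
                        ┃   [x] helpers.txt    ┃    
                        ┃   [ ] test.js        ┃    
                        ┃                      ┃    
                        ┃                      ┃    
                        ┗━━━━━━━━━━━━━━━━━━━━━━┛    


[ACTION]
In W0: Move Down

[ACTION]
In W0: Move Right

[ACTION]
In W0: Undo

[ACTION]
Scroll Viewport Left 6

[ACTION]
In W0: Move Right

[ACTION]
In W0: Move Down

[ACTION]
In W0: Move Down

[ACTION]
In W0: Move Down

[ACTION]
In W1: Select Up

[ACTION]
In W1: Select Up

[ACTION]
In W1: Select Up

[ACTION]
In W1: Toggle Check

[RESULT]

                        ┠──────────────────────┨    
                        ┃>[x] repo/            ┃    
                        ┃   [x] server.py      ┃    
                        ┃   [x] Makefile       ┃    
                        ┃   [x] auth.json      ┃    
                        ┃   [x] config.css     ┃    
                        ┃   [x] types.html     ┃    
                        ┃   [x] helpers.html   ┃━━━━
                        ┃   [x] config.css     ┃    
                        ┃   [x] helpers.txt    ┃    
                        ┃   [x] test.js        ┃    
                        ┃                      ┃    
                        ┃                      ┃    
                        ┗━━━━━━━━━━━━━━━━━━━━━━┛    


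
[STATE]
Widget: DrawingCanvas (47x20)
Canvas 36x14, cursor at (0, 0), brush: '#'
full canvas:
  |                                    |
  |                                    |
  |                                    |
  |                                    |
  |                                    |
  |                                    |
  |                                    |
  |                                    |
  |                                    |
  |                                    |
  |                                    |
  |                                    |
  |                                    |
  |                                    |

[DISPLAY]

+                                              
                                               
                                               
                                               
                                               
                                               
                                               
                                               
                                               
                                               
                                               
                                               
                                               
                                               
                                               
                                               
                                               
                                               
                                               
                                               


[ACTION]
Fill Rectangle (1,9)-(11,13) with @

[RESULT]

+                                              
         @@@@@                                 
         @@@@@                                 
         @@@@@                                 
         @@@@@                                 
         @@@@@                                 
         @@@@@                                 
         @@@@@                                 
         @@@@@                                 
         @@@@@                                 
         @@@@@                                 
         @@@@@                                 
                                               
                                               
                                               
                                               
                                               
                                               
                                               
                                               


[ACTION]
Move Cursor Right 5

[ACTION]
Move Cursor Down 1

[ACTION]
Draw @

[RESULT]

                                               
     @   @@@@@                                 
         @@@@@                                 
         @@@@@                                 
         @@@@@                                 
         @@@@@                                 
         @@@@@                                 
         @@@@@                                 
         @@@@@                                 
         @@@@@                                 
         @@@@@                                 
         @@@@@                                 
                                               
                                               
                                               
                                               
                                               
                                               
                                               
                                               


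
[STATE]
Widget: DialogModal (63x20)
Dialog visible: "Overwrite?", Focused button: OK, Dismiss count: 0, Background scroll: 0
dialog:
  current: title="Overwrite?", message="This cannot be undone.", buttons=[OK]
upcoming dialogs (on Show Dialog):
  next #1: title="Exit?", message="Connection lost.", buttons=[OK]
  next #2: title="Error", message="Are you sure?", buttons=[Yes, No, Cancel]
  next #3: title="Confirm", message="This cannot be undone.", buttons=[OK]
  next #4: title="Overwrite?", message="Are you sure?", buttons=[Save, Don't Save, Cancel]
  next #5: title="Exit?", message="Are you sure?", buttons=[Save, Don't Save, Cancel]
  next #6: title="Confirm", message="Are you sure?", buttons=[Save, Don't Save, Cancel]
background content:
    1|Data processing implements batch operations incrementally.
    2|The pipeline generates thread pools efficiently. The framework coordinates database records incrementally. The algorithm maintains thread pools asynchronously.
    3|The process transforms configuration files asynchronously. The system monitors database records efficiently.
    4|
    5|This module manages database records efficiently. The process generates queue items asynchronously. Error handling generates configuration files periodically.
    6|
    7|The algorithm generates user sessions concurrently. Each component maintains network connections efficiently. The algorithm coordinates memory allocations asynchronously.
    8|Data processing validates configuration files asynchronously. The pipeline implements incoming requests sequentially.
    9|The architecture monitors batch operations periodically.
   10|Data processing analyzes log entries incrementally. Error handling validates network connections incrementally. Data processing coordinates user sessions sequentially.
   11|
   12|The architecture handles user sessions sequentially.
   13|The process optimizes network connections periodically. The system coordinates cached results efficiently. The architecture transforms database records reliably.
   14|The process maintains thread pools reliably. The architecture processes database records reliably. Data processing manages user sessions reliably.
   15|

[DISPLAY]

Data processing implements batch operations incrementally.     
The pipeline generates thread pools efficiently. The framework 
The process transforms configuration files asynchronously. The 
                                                               
This module manages database records efficiently. The process g
                                                               
The algorithm generates user sessions concurrently. Each compon
Data processing va┌────────────────────────┐s asynchronously. T
The architecture m│       Overwrite?       │eriodically.       
Data processing an│ This cannot be undone. │ntally. Error handl
                  │          [OK]          │                   
The architecture h└────────────────────────┘ntially.           
The process optimizes network connections periodically. The sys
The process maintains thread pools reliably. The architecture p
                                                               
                                                               
                                                               
                                                               
                                                               
                                                               


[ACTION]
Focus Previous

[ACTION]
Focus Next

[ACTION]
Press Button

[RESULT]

Data processing implements batch operations incrementally.     
The pipeline generates thread pools efficiently. The framework 
The process transforms configuration files asynchronously. The 
                                                               
This module manages database records efficiently. The process g
                                                               
The algorithm generates user sessions concurrently. Each compon
Data processing validates configuration files asynchronously. T
The architecture monitors batch operations periodically.       
Data processing analyzes log entries incrementally. Error handl
                                                               
The architecture handles user sessions sequentially.           
The process optimizes network connections periodically. The sys
The process maintains thread pools reliably. The architecture p
                                                               
                                                               
                                                               
                                                               
                                                               
                                                               


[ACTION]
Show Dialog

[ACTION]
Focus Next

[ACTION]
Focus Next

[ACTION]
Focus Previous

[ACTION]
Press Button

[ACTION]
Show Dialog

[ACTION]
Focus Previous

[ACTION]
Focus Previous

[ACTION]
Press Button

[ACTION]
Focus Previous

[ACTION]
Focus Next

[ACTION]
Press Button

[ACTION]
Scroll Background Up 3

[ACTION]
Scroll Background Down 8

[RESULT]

The architecture monitors batch operations periodically.       
Data processing analyzes log entries incrementally. Error handl
                                                               
The architecture handles user sessions sequentially.           
The process optimizes network connections periodically. The sys
The process maintains thread pools reliably. The architecture p
                                                               
                                                               
                                                               
                                                               
                                                               
                                                               
                                                               
                                                               
                                                               
                                                               
                                                               
                                                               
                                                               
                                                               


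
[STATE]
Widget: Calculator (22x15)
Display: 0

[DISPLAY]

                     0
┌───┬───┬───┬───┐     
│ 7 │ 8 │ 9 │ ÷ │     
├───┼───┼───┼───┤     
│ 4 │ 5 │ 6 │ × │     
├───┼───┼───┼───┤     
│ 1 │ 2 │ 3 │ - │     
├───┼───┼───┼───┤     
│ 0 │ . │ = │ + │     
├───┼───┼───┼───┤     
│ C │ MC│ MR│ M+│     
└───┴───┴───┴───┘     
                      
                      
                      


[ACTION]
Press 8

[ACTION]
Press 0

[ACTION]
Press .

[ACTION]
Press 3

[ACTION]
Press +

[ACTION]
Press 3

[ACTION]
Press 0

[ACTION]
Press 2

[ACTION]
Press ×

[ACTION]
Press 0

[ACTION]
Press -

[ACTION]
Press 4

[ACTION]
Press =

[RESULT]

                    -4
┌───┬───┬───┬───┐     
│ 7 │ 8 │ 9 │ ÷ │     
├───┼───┼───┼───┤     
│ 4 │ 5 │ 6 │ × │     
├───┼───┼───┼───┤     
│ 1 │ 2 │ 3 │ - │     
├───┼───┼───┼───┤     
│ 0 │ . │ = │ + │     
├───┼───┼───┼───┤     
│ C │ MC│ MR│ M+│     
└───┴───┴───┴───┘     
                      
                      
                      


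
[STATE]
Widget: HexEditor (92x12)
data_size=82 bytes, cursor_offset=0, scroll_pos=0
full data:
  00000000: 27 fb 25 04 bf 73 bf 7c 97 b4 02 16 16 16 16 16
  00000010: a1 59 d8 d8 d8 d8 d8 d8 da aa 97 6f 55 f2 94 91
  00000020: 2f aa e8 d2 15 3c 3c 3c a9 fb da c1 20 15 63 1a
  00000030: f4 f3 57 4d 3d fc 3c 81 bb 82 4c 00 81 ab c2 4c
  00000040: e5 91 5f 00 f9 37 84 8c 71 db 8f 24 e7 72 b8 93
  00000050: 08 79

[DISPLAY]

00000000  27 fb 25 04 bf 73 bf 7c  97 b4 02 16 16 16 16 16  |'.%..s.|........|              
00000010  a1 59 d8 d8 d8 d8 d8 d8  da aa 97 6f 55 f2 94 91  |.Y.........oU...|              
00000020  2f aa e8 d2 15 3c 3c 3c  a9 fb da c1 20 15 63 1a  |/....<<<.... .c.|              
00000030  f4 f3 57 4d 3d fc 3c 81  bb 82 4c 00 81 ab c2 4c  |..WM=.<...L....L|              
00000040  e5 91 5f 00 f9 37 84 8c  71 db 8f 24 e7 72 b8 93  |.._..7..q..$.r..|              
00000050  08 79                                             |.y              |              
                                                                                            
                                                                                            
                                                                                            
                                                                                            
                                                                                            
                                                                                            


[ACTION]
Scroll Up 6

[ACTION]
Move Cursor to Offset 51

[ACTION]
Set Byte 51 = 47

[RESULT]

00000000  27 fb 25 04 bf 73 bf 7c  97 b4 02 16 16 16 16 16  |'.%..s.|........|              
00000010  a1 59 d8 d8 d8 d8 d8 d8  da aa 97 6f 55 f2 94 91  |.Y.........oU...|              
00000020  2f aa e8 d2 15 3c 3c 3c  a9 fb da c1 20 15 63 1a  |/....<<<.... .c.|              
00000030  f4 f3 57 47 3d fc 3c 81  bb 82 4c 00 81 ab c2 4c  |..WG=.<...L....L|              
00000040  e5 91 5f 00 f9 37 84 8c  71 db 8f 24 e7 72 b8 93  |.._..7..q..$.r..|              
00000050  08 79                                             |.y              |              
                                                                                            
                                                                                            
                                                                                            
                                                                                            
                                                                                            
                                                                                            


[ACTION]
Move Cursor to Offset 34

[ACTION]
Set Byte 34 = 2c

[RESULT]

00000000  27 fb 25 04 bf 73 bf 7c  97 b4 02 16 16 16 16 16  |'.%..s.|........|              
00000010  a1 59 d8 d8 d8 d8 d8 d8  da aa 97 6f 55 f2 94 91  |.Y.........oU...|              
00000020  2f aa 2C d2 15 3c 3c 3c  a9 fb da c1 20 15 63 1a  |/.,..<<<.... .c.|              
00000030  f4 f3 57 47 3d fc 3c 81  bb 82 4c 00 81 ab c2 4c  |..WG=.<...L....L|              
00000040  e5 91 5f 00 f9 37 84 8c  71 db 8f 24 e7 72 b8 93  |.._..7..q..$.r..|              
00000050  08 79                                             |.y              |              
                                                                                            
                                                                                            
                                                                                            
                                                                                            
                                                                                            
                                                                                            


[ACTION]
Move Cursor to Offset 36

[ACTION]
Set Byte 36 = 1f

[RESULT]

00000000  27 fb 25 04 bf 73 bf 7c  97 b4 02 16 16 16 16 16  |'.%..s.|........|              
00000010  a1 59 d8 d8 d8 d8 d8 d8  da aa 97 6f 55 f2 94 91  |.Y.........oU...|              
00000020  2f aa 2c d2 1F 3c 3c 3c  a9 fb da c1 20 15 63 1a  |/.,..<<<.... .c.|              
00000030  f4 f3 57 47 3d fc 3c 81  bb 82 4c 00 81 ab c2 4c  |..WG=.<...L....L|              
00000040  e5 91 5f 00 f9 37 84 8c  71 db 8f 24 e7 72 b8 93  |.._..7..q..$.r..|              
00000050  08 79                                             |.y              |              
                                                                                            
                                                                                            
                                                                                            
                                                                                            
                                                                                            
                                                                                            
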